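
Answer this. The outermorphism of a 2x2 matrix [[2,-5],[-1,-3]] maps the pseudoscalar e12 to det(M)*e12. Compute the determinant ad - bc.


The outermorphism of a linear map f sends e1^e2 to f(e1)^f(e2).
f(e1) = 2*e1 - 1*e2
f(e2) = -5*e1 - 3*e2
f(e1) ^ f(e2) = (2*e1 - 1*e2) ^ (-5*e1 - 3*e2)
= 2*(-3)*e12 + (-1)*(-5)*e21
= (-6 - 5)*e12
= -11*e12
Coefficient = -11


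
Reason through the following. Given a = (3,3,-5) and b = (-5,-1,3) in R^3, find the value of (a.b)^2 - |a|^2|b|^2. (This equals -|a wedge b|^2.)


a . b = 3*(-5) + 3*(-1) + (-5)*3
= -15 + (-3) + (-15) = -33
|a|^2 = 3^2 + 3^2 + (-5)^2 = 43
|b|^2 = (-5)^2 + (-1)^2 + 3^2 = 35
(a.b)^2 = (-33)^2 = 1089
|a|^2 * |b|^2 = 43 * 35 = 1505
Result = 1089 - 1505 = -416


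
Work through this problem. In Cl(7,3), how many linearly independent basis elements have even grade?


Even subalgebra dimension = 2^(n-1)
n = 7 + 3 = 10
2^(10 - 1) = 2^9 = 512
Verification: sum of C(10,k) for even k = 1 + 45 + 210 + 210 + 45 + 1 = 512
Result = 512


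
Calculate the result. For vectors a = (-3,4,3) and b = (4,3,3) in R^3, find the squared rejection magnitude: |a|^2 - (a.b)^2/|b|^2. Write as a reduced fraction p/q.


|a|^2 = (-3)^2 + 4^2 + 3^2 = 34
|b|^2 = 4^2 + 3^2 + 3^2 = 34
a . b = (-3)*4 + 4*3 + 3*3 = 9
(a.b)^2 = 9^2 = 81
|rej|^2 = 34 - 81/34
= (1156 - 81)/34
= 1075/34
In lowest terms: 1075/34


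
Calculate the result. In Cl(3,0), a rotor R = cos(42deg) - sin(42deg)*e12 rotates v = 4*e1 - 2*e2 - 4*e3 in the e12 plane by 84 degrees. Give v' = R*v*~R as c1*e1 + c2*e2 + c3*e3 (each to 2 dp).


Rotor R = cos(42deg) - sin(42deg)*e12
Rotation angle theta = 2 * 42 = 84 degrees in the e12 plane (e1 -> e2).
The component perpendicular to the plane (e3) is invariant: v'_3 = v3 = -4.00
cos(84deg) = 0.1045, sin(84deg) = 0.9945
v'_1 = v1*cos(theta) - v2*sin(theta) = 4*0.1045 - (-2)*0.9945 = 2.41
v'_2 = v1*sin(theta) + v2*cos(theta) = 4*0.9945 + (-2)*0.1045 = 3.77
v' = 2.41*e1 + 3.77*e2 - 4.00*e3


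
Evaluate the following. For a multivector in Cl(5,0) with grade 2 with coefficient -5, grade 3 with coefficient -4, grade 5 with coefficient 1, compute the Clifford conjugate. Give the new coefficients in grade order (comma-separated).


Clifford conjugate sign for grade k: (-1)^(k(k+1)/2)
Grade 2: (-1)^(2*3/2) = (-1)^3 = -1, coeff -5 -> 5
Grade 3: (-1)^(3*4/2) = (-1)^6 = 1, coeff -4 -> -4
Grade 5: (-1)^(5*6/2) = (-1)^15 = -1, coeff 1 -> -1
Conjugated coefficients: 5, -4, -1


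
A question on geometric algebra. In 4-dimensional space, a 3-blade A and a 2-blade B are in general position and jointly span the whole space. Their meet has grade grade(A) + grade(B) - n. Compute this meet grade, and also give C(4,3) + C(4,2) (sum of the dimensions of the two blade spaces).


Meet grade = grade(A) + grade(B) - n
= 3 + 2 - 4 = 1
C(4,3) = 4
C(4,2) = 6
dim_A + dim_B = 4 + 6 = 10


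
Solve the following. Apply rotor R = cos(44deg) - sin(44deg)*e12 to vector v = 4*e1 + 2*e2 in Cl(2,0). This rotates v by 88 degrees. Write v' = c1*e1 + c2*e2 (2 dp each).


Rotor R = cos(44deg) - sin(44deg)*e12
Rotation angle theta = 2 * 44 = 88 degrees
v' = R*v*~R rotates v by theta.
cos(88deg) = 0.0349, sin(88deg) = 0.9994
v'_1 = 4*cos(88deg) - 2*sin(88deg)
= 4*0.0349 - 2*0.9994
= -1.86
v'_2 = 4*sin(88deg) + 2*cos(88deg)
= 4*0.9994 + 2*0.0349
= 4.07
v' = -1.86*e1 + 4.07*e2


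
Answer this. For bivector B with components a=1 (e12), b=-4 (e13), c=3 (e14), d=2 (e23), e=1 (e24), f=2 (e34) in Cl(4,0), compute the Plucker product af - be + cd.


Plucker relation: af - be + cd
a*f = 1*2 = 2
b*e = (-4)*1 = -4
c*d = 3*2 = 6
af - be + cd = 2 - (-4) + 6
= 12


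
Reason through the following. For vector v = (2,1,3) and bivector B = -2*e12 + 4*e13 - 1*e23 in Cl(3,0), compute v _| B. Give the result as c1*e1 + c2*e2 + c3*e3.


Left contraction v _| B = <vB>_1 (grade-1 part of the geometric product vB).
Using e1_|e12 = e2, e2_|e12 = -e1, e1_|e13 = e3, e3_|e13 = -e1, e2_|e23 = e3, e3_|e23 = -e2:
e1 coeff: -v2*b12 - v3*b13 = -(1)*(-2) - (3)*(4) = -10
e2 coeff: v1*b12 - v3*b23 = (2)*(-2) - (3)*(-1) = -1
e3 coeff: v1*b13 + v2*b23 = (2)*(4) + (1)*(-1) = 7
v _| B = -10*e1 - 1*e2 + 7*e3


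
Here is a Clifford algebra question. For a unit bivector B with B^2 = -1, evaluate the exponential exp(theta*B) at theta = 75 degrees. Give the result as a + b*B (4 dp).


For a unit bivector B with B^2 = -1, the exponential series gives
e^(theta*B) = cos(theta) + sin(theta)*B (the GA analogue of Euler's formula).
theta = 75 degrees = 1.308997 rad
cos(75 deg) = 0.2588
sin(75 deg) = 0.9659
exp(theta*B) = 0.2588 + 0.9659*B


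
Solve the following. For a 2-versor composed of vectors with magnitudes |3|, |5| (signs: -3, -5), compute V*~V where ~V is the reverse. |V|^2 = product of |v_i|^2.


Each vector v_i has |v_i|^2 = s_i^2
Squared scales: (-3)^2 = 9, (-5)^2 = 25
|V|^2 = 9 * 25
= 225


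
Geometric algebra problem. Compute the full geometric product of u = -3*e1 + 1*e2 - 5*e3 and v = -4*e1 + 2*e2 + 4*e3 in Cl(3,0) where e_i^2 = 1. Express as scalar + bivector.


In Cl(3,0): e_i^2 = 1, e_ie_j = -e_je_i for i != j.
Scalar part = u . v = (-3)*(-4) + 1*2 + (-5)*4
= 12 + 2 + (-20) = -6
e12 coeff = (-3)*2 - 1*(-4) = -6 - (-4) = -2
e13 coeff = (-3)*4 - (-5)*(-4) = -12 - 20 = -32
e23 coeff = 1*4 - (-5)*2 = 4 - (-10) = 14
uv = -6 - 2*e12 - 32*e13 + 14*e23


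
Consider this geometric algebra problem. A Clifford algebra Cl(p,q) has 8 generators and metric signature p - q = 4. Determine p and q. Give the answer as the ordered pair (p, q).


We need p + q = 8 and p - q = 4.
Adding: 2p = 8 + 4 = 12, so p = 6.
Then q = 8 - 6 = 2.
(p, q) = (6, 2)


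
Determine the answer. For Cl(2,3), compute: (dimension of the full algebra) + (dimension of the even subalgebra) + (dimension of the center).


n = 2 + 3 = 5
Total dim = 2^5 = 32
Even subalgebra dim = 2^4 = 16
n is odd, so center dim = 2
Sum = 32 + 16 + 2 = 50


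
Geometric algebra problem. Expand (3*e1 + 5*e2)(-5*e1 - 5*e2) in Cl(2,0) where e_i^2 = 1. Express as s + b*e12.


Expand: (3*e1 + 5*e2)(-5*e1 - 5*e2)
= 3*(-5)*e1e1 + 3*(-5)*e1e2 + 5*(-5)*e2e1 + 5*(-5)*e2e2
Using e1^2 = e2^2 = 1, e2e1 = -e1e2:
Scalar part s = 3*(-5) + 5*(-5) = -15 + (-25) = -40
Bivector part b = 3*(-5) - 5*(-5) = -15 - (-25) = 10
uv = -40 + 10*e12


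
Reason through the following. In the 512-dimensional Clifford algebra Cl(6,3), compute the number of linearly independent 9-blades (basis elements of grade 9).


Number of grade-k basis blades in Cl(p,q) with n = p + q is C(n, k).
n = 6 + 3 = 9
C(9, 9) = 9! / (9! * 0!)
= 362880 / (362880 * 1)
= 1


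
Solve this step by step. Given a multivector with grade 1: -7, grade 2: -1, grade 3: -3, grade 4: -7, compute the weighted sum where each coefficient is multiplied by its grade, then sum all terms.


Grade-weighted sum = sum of grade_k * coefficient_k
1*(-7) = -7
2*(-1) = -2
3*(-3) = -9
4*(-7) = -28
Total = -7 + (-2) + (-9) + (-28) = -46


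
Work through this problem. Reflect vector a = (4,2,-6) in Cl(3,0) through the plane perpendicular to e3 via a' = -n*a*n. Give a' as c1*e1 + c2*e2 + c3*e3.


Reflection formula: a' = -n*a*n, with n = e3 (unit vector, n^2 = 1).
For reflection through hyperplane perp to e3:
The component along e3 flips sign, others stay.
a = (4, 2, -6)
a' = (4, 2, 6)
a' = 4*e1 + 2*e2 + 6*e3


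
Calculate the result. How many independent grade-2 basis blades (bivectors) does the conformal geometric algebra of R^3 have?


The conformal model of R^3 uses Cl(4,1) with m = 3 + 2 = 5 generators.
Number of grade-2 blades = C(m, 2) = C(5, 2)
= 5*4/2 = 10


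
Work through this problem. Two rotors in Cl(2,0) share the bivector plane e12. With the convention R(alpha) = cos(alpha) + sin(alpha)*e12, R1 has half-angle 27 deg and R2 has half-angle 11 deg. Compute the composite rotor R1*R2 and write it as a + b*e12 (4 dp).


Same-plane rotors commute and their half-angles add:
R1*R2 = cos(a1 + a2) + sin(a1 + a2)*e12.
a1 + a2 = 27 + 11 = 38 deg
cos(38 deg) = 0.7880
sin(38 deg) = 0.6157
R1*R2 = 0.7880 + 0.6157*e12


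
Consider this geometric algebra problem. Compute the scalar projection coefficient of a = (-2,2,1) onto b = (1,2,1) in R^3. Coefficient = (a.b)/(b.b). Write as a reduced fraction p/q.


Projection coefficient = (a . b) / (b . b)
a . b = (-2)*1 + 2*2 + 1*1
= -2 + 4 + 1 = 3
b . b = 1^2 + 2^2 + 1^2
= 1 + 4 + 1 = 6
Coefficient = 3/6
In lowest terms: 1/2


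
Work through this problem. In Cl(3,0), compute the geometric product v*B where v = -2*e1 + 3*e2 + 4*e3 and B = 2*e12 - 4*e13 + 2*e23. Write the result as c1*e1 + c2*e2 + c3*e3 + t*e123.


vB has grade-1 (vector) and grade-3 (trivector) parts: vB = (v _| B) + (v ^ B).
Vector part <vB>_1:
  e1: -v2*b12 - v3*b13 = -(3)*(2) - (4)*(-4) = 10
  e2: v1*b12 - v3*b23 = (-2)*(2) - (4)*(2) = -12
  e3: v1*b13 + v2*b23 = (-2)*(-4) + (3)*(2) = 14
Trivector part <vB>_3:
  e123: v1*b23 - v2*b13 + v3*b12 = (-2)*(2) - (3)*(-4) + (4)*(2) = 16
vB = 10*e1 - 12*e2 + 14*e3 + 16*e123


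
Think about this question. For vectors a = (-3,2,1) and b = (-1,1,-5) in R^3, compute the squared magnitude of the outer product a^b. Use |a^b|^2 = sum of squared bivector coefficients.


a wedge b = (a1*b2 - a2*b1)*e12 + (a1*b3 - a3*b1)*e13 + (a2*b3 - a3*b2)*e23
e12 coeff: (-3)*1 - 2*(-1) = -3 - (-2) = -1
e13 coeff: (-3)*(-5) - 1*(-1) = 15 - (-1) = 16
e23 coeff: 2*(-5) - 1*1 = -10 - 1 = -11
|a wedge b|^2 = (-1)^2 + 16^2 + (-11)^2
= 1 + 256 + 121
= 378


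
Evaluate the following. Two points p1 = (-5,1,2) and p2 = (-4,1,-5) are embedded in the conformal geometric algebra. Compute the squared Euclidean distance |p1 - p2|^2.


p1 - p2 = (-1, 0, 7)
|p1 - p2|^2 = (-1)^2 + 0^2 + 7^2
= 1 + 0 + 49
= 50


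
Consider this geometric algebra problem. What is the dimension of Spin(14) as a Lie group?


Spin(n) double-covers SO(n); both have Lie algebra so(n) of dimension n(n-1)/2.
n = 14
n(n-1) = 14 * 13 = 182
dim Spin(14) = 182/2 = 91


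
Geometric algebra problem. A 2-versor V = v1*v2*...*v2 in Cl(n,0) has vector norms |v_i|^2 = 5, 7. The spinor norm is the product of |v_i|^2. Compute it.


Spinor norm N(V) = |v1|^2 * |v2|^2 * ... * |v2|^2
= 5 * 7
Running product: 5, 35
N(V) = 35


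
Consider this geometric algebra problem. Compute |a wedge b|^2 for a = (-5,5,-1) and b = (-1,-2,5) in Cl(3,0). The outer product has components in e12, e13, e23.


a wedge b = (a1*b2 - a2*b1)*e12 + (a1*b3 - a3*b1)*e13 + (a2*b3 - a3*b2)*e23
e12 coeff: (-5)*(-2) - 5*(-1) = 10 - (-5) = 15
e13 coeff: (-5)*5 - (-1)*(-1) = -25 - 1 = -26
e23 coeff: 5*5 - (-1)*(-2) = 25 - 2 = 23
|a wedge b|^2 = 15^2 + (-26)^2 + 23^2
= 225 + 676 + 529
= 1430


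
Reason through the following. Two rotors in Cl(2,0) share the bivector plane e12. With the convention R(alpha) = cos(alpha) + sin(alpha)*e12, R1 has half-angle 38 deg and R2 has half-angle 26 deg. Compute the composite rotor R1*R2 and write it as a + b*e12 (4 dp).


Same-plane rotors commute and their half-angles add:
R1*R2 = cos(a1 + a2) + sin(a1 + a2)*e12.
a1 + a2 = 38 + 26 = 64 deg
cos(64 deg) = 0.4384
sin(64 deg) = 0.8988
R1*R2 = 0.4384 + 0.8988*e12


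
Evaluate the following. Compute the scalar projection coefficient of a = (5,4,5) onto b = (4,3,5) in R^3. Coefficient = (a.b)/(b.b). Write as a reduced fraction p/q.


Projection coefficient = (a . b) / (b . b)
a . b = 5*4 + 4*3 + 5*5
= 20 + 12 + 25 = 57
b . b = 4^2 + 3^2 + 5^2
= 16 + 9 + 25 = 50
Coefficient = 57/50
In lowest terms: 57/50


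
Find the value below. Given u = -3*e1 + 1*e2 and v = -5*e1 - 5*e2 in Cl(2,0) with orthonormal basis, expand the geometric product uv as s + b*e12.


Expand: (-3*e1 + 1*e2)(-5*e1 - 5*e2)
= (-3)*(-5)*e1e1 + (-3)*(-5)*e1e2 + 1*(-5)*e2e1 + 1*(-5)*e2e2
Using e1^2 = e2^2 = 1, e2e1 = -e1e2:
Scalar part s = (-3)*(-5) + 1*(-5) = 15 + (-5) = 10
Bivector part b = (-3)*(-5) - 1*(-5) = 15 - (-5) = 20
uv = 10 + 20*e12


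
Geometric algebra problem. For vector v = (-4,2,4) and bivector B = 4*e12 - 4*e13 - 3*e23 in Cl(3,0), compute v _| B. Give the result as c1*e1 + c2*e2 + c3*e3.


Left contraction v _| B = <vB>_1 (grade-1 part of the geometric product vB).
Using e1_|e12 = e2, e2_|e12 = -e1, e1_|e13 = e3, e3_|e13 = -e1, e2_|e23 = e3, e3_|e23 = -e2:
e1 coeff: -v2*b12 - v3*b13 = -(2)*(4) - (4)*(-4) = 8
e2 coeff: v1*b12 - v3*b23 = (-4)*(4) - (4)*(-3) = -4
e3 coeff: v1*b13 + v2*b23 = (-4)*(-4) + (2)*(-3) = 10
v _| B = 8*e1 - 4*e2 + 10*e3


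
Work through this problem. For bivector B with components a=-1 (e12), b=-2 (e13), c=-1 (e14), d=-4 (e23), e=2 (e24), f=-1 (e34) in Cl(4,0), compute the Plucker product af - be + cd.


Plucker relation: af - be + cd
a*f = (-1)*(-1) = 1
b*e = (-2)*2 = -4
c*d = (-1)*(-4) = 4
af - be + cd = 1 - (-4) + 4
= 9


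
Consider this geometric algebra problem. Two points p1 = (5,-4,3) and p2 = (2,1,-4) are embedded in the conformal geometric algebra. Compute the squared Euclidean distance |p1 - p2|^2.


p1 - p2 = (3, -5, 7)
|p1 - p2|^2 = 3^2 + (-5)^2 + 7^2
= 9 + 25 + 49
= 83


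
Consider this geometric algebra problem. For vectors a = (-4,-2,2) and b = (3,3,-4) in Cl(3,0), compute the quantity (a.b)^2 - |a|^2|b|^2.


a . b = (-4)*3 + (-2)*3 + 2*(-4)
= -12 + (-6) + (-8) = -26
|a|^2 = (-4)^2 + (-2)^2 + 2^2 = 24
|b|^2 = 3^2 + 3^2 + (-4)^2 = 34
(a.b)^2 = (-26)^2 = 676
|a|^2 * |b|^2 = 24 * 34 = 816
Result = 676 - 816 = -140


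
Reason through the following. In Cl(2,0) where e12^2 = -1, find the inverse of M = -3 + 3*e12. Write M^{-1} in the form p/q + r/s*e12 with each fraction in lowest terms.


M = -3 + 3*e12, where e12^2 = -1.
Since M commutes with its reverse ~M = a - b*e12, M * ~M = a^2 - b^2*e12^2 = a^2 + b^2.
So M^{-1} = ~M / (a^2 + b^2) = (a - b*e12)/(a^2 + b^2).
a^2 + b^2 = 9 + 9 = 18
Scalar part = -3/18 = -1/6
Bivector coeff = -3/18 = -1/6
M^{-1} = -1/6 - 1/6*e12


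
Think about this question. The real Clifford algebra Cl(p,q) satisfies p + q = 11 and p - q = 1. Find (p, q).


We need p + q = 11 and p - q = 1.
Adding: 2p = 11 + 1 = 12, so p = 6.
Then q = 11 - 6 = 5.
(p, q) = (6, 5)


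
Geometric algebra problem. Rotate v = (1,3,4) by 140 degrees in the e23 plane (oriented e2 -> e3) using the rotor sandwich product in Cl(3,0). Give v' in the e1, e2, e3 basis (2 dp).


Rotor R = cos(70deg) - sin(70deg)*e23
Rotation angle theta = 2 * 70 = 140 degrees in the e23 plane (e2 -> e3).
The component perpendicular to the plane (e1) is invariant: v'_1 = v1 = 1.00
cos(140deg) = -0.7660, sin(140deg) = 0.6428
v'_2 = v2*cos(theta) - v3*sin(theta) = 3*(-0.7660) - 4*0.6428 = -4.87
v'_3 = v2*sin(theta) + v3*cos(theta) = 3*0.6428 + 4*(-0.7660) = -1.14
v' = 1.00*e1 - 4.87*e2 - 1.14*e3


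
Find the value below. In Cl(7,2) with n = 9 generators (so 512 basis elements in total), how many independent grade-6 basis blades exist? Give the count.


Number of grade-k basis blades in Cl(p,q) with n = p + q is C(n, k).
n = 7 + 2 = 9
C(9, 6) = 9! / (6! * 3!)
= 362880 / (720 * 6)
= 84


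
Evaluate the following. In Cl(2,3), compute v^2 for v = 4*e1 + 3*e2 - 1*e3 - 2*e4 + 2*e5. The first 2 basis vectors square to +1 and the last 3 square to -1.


v^2 = sum of c_i^2 * e_i^2
Positive signature terms (e_i^2 = +1): 4^2 + 3^2 = 25
Negative signature terms (e_j^2 = -1): (-1)^2 + (-2)^2 + 2^2 = 9
v^2 = 25 - 9 = 16


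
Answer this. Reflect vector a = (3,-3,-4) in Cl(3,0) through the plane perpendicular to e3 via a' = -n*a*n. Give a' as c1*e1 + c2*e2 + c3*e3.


Reflection formula: a' = -n*a*n, with n = e3 (unit vector, n^2 = 1).
For reflection through hyperplane perp to e3:
The component along e3 flips sign, others stay.
a = (3, -3, -4)
a' = (3, -3, 4)
a' = 3*e1 - 3*e2 + 4*e3


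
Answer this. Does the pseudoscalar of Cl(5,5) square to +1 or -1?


The pseudoscalar I = e1...e_n (product of all n generators) of Cl(p,q) satisfies I^2 = (-1)^(q + n(n-1)/2).
p = 5, q = 5, n = p + q = 10
n(n-1)/2 = 10 * 9 / 2 = 45
Exponent = q + n(n-1)/2 = 5 + 45 = 50
I^2 = (-1)^50 = +1


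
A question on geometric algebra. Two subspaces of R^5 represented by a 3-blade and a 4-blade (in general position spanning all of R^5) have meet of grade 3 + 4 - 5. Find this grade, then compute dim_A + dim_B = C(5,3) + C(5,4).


Meet grade = grade(A) + grade(B) - n
= 3 + 4 - 5 = 2
C(5,3) = 10
C(5,4) = 5
dim_A + dim_B = 10 + 5 = 15


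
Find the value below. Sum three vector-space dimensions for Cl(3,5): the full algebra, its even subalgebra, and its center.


n = 3 + 5 = 8
Total dim = 2^8 = 256
Even subalgebra dim = 2^7 = 128
n is even, so center dim = 1
Sum = 256 + 128 + 1 = 385


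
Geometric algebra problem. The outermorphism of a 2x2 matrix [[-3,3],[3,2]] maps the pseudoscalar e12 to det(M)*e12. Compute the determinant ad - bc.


The outermorphism of a linear map f sends e1^e2 to f(e1)^f(e2).
f(e1) = -3*e1 + 3*e2
f(e2) = 3*e1 + 2*e2
f(e1) ^ f(e2) = (-3*e1 + 3*e2) ^ (3*e1 + 2*e2)
= (-3)*2*e12 + 3*3*e21
= (-6 - 9)*e12
= -15*e12
Coefficient = -15


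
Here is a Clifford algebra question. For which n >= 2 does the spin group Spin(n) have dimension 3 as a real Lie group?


dim Spin(n) = dim so(n) = n(n-1)/2.
Solve n(n-1)/2 = 3, i.e. n^2 - n - 6 = 0.
Discriminant = 1 + 8*3 = 25
n = (1 + sqrt(25))/2 = (1 + 5)/2 = 3


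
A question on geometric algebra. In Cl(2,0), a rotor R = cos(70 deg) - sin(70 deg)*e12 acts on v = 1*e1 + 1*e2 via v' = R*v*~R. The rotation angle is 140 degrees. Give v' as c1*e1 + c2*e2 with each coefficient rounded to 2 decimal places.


Rotor R = cos(70deg) - sin(70deg)*e12
Rotation angle theta = 2 * 70 = 140 degrees
v' = R*v*~R rotates v by theta.
cos(140deg) = -0.7660, sin(140deg) = 0.6428
v'_1 = 1*cos(140deg) - 1*sin(140deg)
= 1*(-0.7660) - 1*0.6428
= -1.41
v'_2 = 1*sin(140deg) + 1*cos(140deg)
= 1*0.6428 + 1*(-0.7660)
= -0.12
v' = -1.41*e1 - 0.12*e2


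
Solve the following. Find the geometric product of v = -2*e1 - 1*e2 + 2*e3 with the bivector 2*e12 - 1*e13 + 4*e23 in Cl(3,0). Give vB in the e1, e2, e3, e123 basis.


vB has grade-1 (vector) and grade-3 (trivector) parts: vB = (v _| B) + (v ^ B).
Vector part <vB>_1:
  e1: -v2*b12 - v3*b13 = -(-1)*(2) - (2)*(-1) = 4
  e2: v1*b12 - v3*b23 = (-2)*(2) - (2)*(4) = -12
  e3: v1*b13 + v2*b23 = (-2)*(-1) + (-1)*(4) = -2
Trivector part <vB>_3:
  e123: v1*b23 - v2*b13 + v3*b12 = (-2)*(4) - (-1)*(-1) + (2)*(2) = -5
vB = 4*e1 - 12*e2 - 2*e3 - 5*e123


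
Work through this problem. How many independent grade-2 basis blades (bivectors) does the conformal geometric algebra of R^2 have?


The conformal model of R^2 uses Cl(3,1) with m = 2 + 2 = 4 generators.
Number of grade-2 blades = C(m, 2) = C(4, 2)
= 4*3/2 = 6


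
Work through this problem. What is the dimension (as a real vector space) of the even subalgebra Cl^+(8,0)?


Even subalgebra dimension = 2^(n-1)
n = 8 + 0 = 8
2^(8 - 1) = 2^7 = 128
Verification: sum of C(8,k) for even k = 1 + 28 + 70 + 28 + 1 = 128
Result = 128


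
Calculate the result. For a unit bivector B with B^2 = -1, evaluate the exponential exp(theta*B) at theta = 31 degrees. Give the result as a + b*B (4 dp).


For a unit bivector B with B^2 = -1, the exponential series gives
e^(theta*B) = cos(theta) + sin(theta)*B (the GA analogue of Euler's formula).
theta = 31 degrees = 0.541052 rad
cos(31 deg) = 0.8572
sin(31 deg) = 0.5150
exp(theta*B) = 0.8572 + 0.5150*B


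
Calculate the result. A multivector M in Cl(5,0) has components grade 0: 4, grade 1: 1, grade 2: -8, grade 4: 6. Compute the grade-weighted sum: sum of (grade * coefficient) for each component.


Grade-weighted sum = sum of grade_k * coefficient_k
0*4 = 0
1*1 = 1
2*(-8) = -16
4*6 = 24
Total = 0 + 1 + (-16) + 24 = 9


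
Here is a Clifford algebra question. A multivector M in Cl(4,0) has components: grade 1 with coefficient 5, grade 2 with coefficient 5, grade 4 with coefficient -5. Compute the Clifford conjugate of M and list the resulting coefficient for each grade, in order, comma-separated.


Clifford conjugate sign for grade k: (-1)^(k(k+1)/2)
Grade 1: (-1)^(1*2/2) = (-1)^1 = -1, coeff 5 -> -5
Grade 2: (-1)^(2*3/2) = (-1)^3 = -1, coeff 5 -> -5
Grade 4: (-1)^(4*5/2) = (-1)^10 = 1, coeff -5 -> -5
Conjugated coefficients: -5, -5, -5


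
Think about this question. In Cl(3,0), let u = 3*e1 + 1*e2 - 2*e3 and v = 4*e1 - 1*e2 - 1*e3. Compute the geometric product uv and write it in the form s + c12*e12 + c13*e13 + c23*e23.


In Cl(3,0): e_i^2 = 1, e_ie_j = -e_je_i for i != j.
Scalar part = u . v = 3*4 + 1*(-1) + (-2)*(-1)
= 12 + (-1) + 2 = 13
e12 coeff = 3*(-1) - 1*4 = -3 - 4 = -7
e13 coeff = 3*(-1) - (-2)*4 = -3 - (-8) = 5
e23 coeff = 1*(-1) - (-2)*(-1) = -1 - 2 = -3
uv = 13 - 7*e12 + 5*e13 - 3*e23


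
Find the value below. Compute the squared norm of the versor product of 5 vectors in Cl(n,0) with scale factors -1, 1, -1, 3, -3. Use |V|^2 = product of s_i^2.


Each vector v_i has |v_i|^2 = s_i^2
Squared scales: (-1)^2 = 1, 1^2 = 1, (-1)^2 = 1, 3^2 = 9, (-3)^2 = 9
|V|^2 = 1 * 1 * 1 * 9 * 9
= 81


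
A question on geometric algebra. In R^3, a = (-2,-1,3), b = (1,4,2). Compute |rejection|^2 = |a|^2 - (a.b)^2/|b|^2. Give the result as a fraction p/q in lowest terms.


|a|^2 = (-2)^2 + (-1)^2 + 3^2 = 14
|b|^2 = 1^2 + 4^2 + 2^2 = 21
a . b = (-2)*1 + (-1)*4 + 3*2 = 0
(a.b)^2 = 0^2 = 0
|rej|^2 = 14 - 0/21
= (294 - 0)/21
= 294/21
In lowest terms: 14/1


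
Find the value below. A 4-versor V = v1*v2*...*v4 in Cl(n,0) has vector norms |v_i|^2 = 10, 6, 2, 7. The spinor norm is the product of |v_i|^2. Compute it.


Spinor norm N(V) = |v1|^2 * |v2|^2 * ... * |v4|^2
= 10 * 6 * 2 * 7
Running product: 10, 60, 120, 840
N(V) = 840


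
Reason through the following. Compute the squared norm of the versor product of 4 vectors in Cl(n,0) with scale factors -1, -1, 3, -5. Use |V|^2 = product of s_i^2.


Each vector v_i has |v_i|^2 = s_i^2
Squared scales: (-1)^2 = 1, (-1)^2 = 1, 3^2 = 9, (-5)^2 = 25
|V|^2 = 1 * 1 * 9 * 25
= 225


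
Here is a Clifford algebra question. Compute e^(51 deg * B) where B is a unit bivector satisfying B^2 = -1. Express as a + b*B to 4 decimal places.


For a unit bivector B with B^2 = -1, the exponential series gives
e^(theta*B) = cos(theta) + sin(theta)*B (the GA analogue of Euler's formula).
theta = 51 degrees = 0.890118 rad
cos(51 deg) = 0.6293
sin(51 deg) = 0.7771
exp(theta*B) = 0.6293 + 0.7771*B


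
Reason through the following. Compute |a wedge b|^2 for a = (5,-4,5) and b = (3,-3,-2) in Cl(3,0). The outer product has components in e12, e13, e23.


a wedge b = (a1*b2 - a2*b1)*e12 + (a1*b3 - a3*b1)*e13 + (a2*b3 - a3*b2)*e23
e12 coeff: 5*(-3) - (-4)*3 = -15 - (-12) = -3
e13 coeff: 5*(-2) - 5*3 = -10 - 15 = -25
e23 coeff: (-4)*(-2) - 5*(-3) = 8 - (-15) = 23
|a wedge b|^2 = (-3)^2 + (-25)^2 + 23^2
= 9 + 625 + 529
= 1163


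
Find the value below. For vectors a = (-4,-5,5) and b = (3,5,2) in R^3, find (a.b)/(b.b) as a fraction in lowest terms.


Projection coefficient = (a . b) / (b . b)
a . b = (-4)*3 + (-5)*5 + 5*2
= -12 + (-25) + 10 = -27
b . b = 3^2 + 5^2 + 2^2
= 9 + 25 + 4 = 38
Coefficient = -27/38
In lowest terms: -27/38


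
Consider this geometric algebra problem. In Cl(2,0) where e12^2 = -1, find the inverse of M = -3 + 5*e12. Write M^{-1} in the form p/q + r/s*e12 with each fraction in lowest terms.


M = -3 + 5*e12, where e12^2 = -1.
Since M commutes with its reverse ~M = a - b*e12, M * ~M = a^2 - b^2*e12^2 = a^2 + b^2.
So M^{-1} = ~M / (a^2 + b^2) = (a - b*e12)/(a^2 + b^2).
a^2 + b^2 = 9 + 25 = 34
Scalar part = -3/34 = -3/34
Bivector coeff = -5/34 = -5/34
M^{-1} = -3/34 - 5/34*e12


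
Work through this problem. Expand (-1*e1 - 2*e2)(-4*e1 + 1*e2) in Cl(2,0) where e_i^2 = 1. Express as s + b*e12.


Expand: (-1*e1 - 2*e2)(-4*e1 + 1*e2)
= (-1)*(-4)*e1e1 + (-1)*1*e1e2 + (-2)*(-4)*e2e1 + (-2)*1*e2e2
Using e1^2 = e2^2 = 1, e2e1 = -e1e2:
Scalar part s = (-1)*(-4) + (-2)*1 = 4 + (-2) = 2
Bivector part b = (-1)*1 - (-2)*(-4) = -1 - 8 = -9
uv = 2 - 9*e12


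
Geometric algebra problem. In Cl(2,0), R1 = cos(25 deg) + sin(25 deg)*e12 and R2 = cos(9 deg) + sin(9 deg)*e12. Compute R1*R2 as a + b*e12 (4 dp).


Same-plane rotors commute and their half-angles add:
R1*R2 = cos(a1 + a2) + sin(a1 + a2)*e12.
a1 + a2 = 25 + 9 = 34 deg
cos(34 deg) = 0.8290
sin(34 deg) = 0.5592
R1*R2 = 0.8290 + 0.5592*e12


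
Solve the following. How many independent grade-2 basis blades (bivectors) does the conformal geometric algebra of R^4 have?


The conformal model of R^4 uses Cl(5,1) with m = 4 + 2 = 6 generators.
Number of grade-2 blades = C(m, 2) = C(6, 2)
= 6*5/2 = 15


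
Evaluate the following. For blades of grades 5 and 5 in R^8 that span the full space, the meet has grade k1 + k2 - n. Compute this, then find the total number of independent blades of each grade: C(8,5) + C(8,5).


Meet grade = grade(A) + grade(B) - n
= 5 + 5 - 8 = 2
C(8,5) = 56
C(8,5) = 56
dim_A + dim_B = 56 + 56 = 112


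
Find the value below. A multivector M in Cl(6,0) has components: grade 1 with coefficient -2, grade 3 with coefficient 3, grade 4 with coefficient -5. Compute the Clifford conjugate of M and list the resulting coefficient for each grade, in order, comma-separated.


Clifford conjugate sign for grade k: (-1)^(k(k+1)/2)
Grade 1: (-1)^(1*2/2) = (-1)^1 = -1, coeff -2 -> 2
Grade 3: (-1)^(3*4/2) = (-1)^6 = 1, coeff 3 -> 3
Grade 4: (-1)^(4*5/2) = (-1)^10 = 1, coeff -5 -> -5
Conjugated coefficients: 2, 3, -5


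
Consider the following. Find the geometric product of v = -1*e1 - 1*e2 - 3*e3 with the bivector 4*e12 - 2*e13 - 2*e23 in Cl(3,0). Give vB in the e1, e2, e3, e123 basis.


vB has grade-1 (vector) and grade-3 (trivector) parts: vB = (v _| B) + (v ^ B).
Vector part <vB>_1:
  e1: -v2*b12 - v3*b13 = -(-1)*(4) - (-3)*(-2) = -2
  e2: v1*b12 - v3*b23 = (-1)*(4) - (-3)*(-2) = -10
  e3: v1*b13 + v2*b23 = (-1)*(-2) + (-1)*(-2) = 4
Trivector part <vB>_3:
  e123: v1*b23 - v2*b13 + v3*b12 = (-1)*(-2) - (-1)*(-2) + (-3)*(4) = -12
vB = -2*e1 - 10*e2 + 4*e3 - 12*e123


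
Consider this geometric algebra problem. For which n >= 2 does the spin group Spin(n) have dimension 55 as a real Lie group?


dim Spin(n) = dim so(n) = n(n-1)/2.
Solve n(n-1)/2 = 55, i.e. n^2 - n - 110 = 0.
Discriminant = 1 + 8*55 = 441
n = (1 + sqrt(441))/2 = (1 + 21)/2 = 11


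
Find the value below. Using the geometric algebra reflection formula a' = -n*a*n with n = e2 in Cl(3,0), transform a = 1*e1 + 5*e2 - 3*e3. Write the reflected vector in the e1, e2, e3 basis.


Reflection formula: a' = -n*a*n, with n = e2 (unit vector, n^2 = 1).
For reflection through hyperplane perp to e2:
The component along e2 flips sign, others stay.
a = (1, 5, -3)
a' = (1, -5, -3)
a' = 1*e1 - 5*e2 - 3*e3


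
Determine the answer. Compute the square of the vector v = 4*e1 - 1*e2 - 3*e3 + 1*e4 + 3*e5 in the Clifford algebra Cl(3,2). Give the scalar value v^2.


v^2 = sum of c_i^2 * e_i^2
Positive signature terms (e_i^2 = +1): 4^2 + (-1)^2 + (-3)^2 = 26
Negative signature terms (e_j^2 = -1): 1^2 + 3^2 = 10
v^2 = 26 - 10 = 16


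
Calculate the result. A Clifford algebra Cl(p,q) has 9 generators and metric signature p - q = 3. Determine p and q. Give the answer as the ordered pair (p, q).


We need p + q = 9 and p - q = 3.
Adding: 2p = 9 + 3 = 12, so p = 6.
Then q = 9 - 6 = 3.
(p, q) = (6, 3)


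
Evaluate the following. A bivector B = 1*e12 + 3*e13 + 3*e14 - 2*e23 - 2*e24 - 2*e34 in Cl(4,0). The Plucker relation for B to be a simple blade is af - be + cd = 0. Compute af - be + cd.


Plucker relation: af - be + cd
a*f = 1*(-2) = -2
b*e = 3*(-2) = -6
c*d = 3*(-2) = -6
af - be + cd = -2 - (-6) + (-6)
= -2


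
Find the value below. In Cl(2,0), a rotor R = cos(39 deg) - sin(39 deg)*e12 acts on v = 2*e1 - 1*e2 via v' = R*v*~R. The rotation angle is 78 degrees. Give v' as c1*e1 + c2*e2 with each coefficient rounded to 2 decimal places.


Rotor R = cos(39deg) - sin(39deg)*e12
Rotation angle theta = 2 * 39 = 78 degrees
v' = R*v*~R rotates v by theta.
cos(78deg) = 0.2079, sin(78deg) = 0.9781
v'_1 = 2*cos(78deg) - (-1)*sin(78deg)
= 2*0.2079 - (-1)*0.9781
= 1.39
v'_2 = 2*sin(78deg) + (-1)*cos(78deg)
= 2*0.9781 + (-1)*0.2079
= 1.75
v' = 1.39*e1 + 1.75*e2


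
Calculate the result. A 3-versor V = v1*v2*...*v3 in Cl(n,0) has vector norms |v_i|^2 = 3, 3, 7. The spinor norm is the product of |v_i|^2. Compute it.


Spinor norm N(V) = |v1|^2 * |v2|^2 * ... * |v3|^2
= 3 * 3 * 7
Running product: 3, 9, 63
N(V) = 63


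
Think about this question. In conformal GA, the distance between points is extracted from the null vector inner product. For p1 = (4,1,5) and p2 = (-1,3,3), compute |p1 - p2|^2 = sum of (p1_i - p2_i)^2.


p1 - p2 = (5, -2, 2)
|p1 - p2|^2 = 5^2 + (-2)^2 + 2^2
= 25 + 4 + 4
= 33


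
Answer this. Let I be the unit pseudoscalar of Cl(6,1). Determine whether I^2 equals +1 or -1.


The pseudoscalar I = e1...e_n (product of all n generators) of Cl(p,q) satisfies I^2 = (-1)^(q + n(n-1)/2).
p = 6, q = 1, n = p + q = 7
n(n-1)/2 = 7 * 6 / 2 = 21
Exponent = q + n(n-1)/2 = 1 + 21 = 22
I^2 = (-1)^22 = +1


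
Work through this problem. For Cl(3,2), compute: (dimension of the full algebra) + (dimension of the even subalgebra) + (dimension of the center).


n = 3 + 2 = 5
Total dim = 2^5 = 32
Even subalgebra dim = 2^4 = 16
n is odd, so center dim = 2
Sum = 32 + 16 + 2 = 50


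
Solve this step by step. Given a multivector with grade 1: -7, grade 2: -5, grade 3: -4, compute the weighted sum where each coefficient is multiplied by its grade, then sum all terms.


Grade-weighted sum = sum of grade_k * coefficient_k
1*(-7) = -7
2*(-5) = -10
3*(-4) = -12
Total = -7 + (-10) + (-12) = -29


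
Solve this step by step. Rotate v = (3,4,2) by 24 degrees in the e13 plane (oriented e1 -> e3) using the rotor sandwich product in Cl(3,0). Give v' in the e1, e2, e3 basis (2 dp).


Rotor R = cos(12deg) - sin(12deg)*e13
Rotation angle theta = 2 * 12 = 24 degrees in the e13 plane (e1 -> e3).
The component perpendicular to the plane (e2) is invariant: v'_2 = v2 = 4.00
cos(24deg) = 0.9135, sin(24deg) = 0.4067
v'_1 = v1*cos(theta) - v3*sin(theta) = 3*0.9135 - 2*0.4067 = 1.93
v'_3 = v1*sin(theta) + v3*cos(theta) = 3*0.4067 + 2*0.9135 = 3.05
v' = 1.93*e1 + 4.00*e2 + 3.05*e3


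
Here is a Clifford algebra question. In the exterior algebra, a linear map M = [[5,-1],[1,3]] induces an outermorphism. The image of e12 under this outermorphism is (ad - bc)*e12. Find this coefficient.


The outermorphism of a linear map f sends e1^e2 to f(e1)^f(e2).
f(e1) = 5*e1 + 1*e2
f(e2) = -1*e1 + 3*e2
f(e1) ^ f(e2) = (5*e1 + 1*e2) ^ (-1*e1 + 3*e2)
= 5*3*e12 + 1*(-1)*e21
= (15 - (-1))*e12
= 16*e12
Coefficient = 16


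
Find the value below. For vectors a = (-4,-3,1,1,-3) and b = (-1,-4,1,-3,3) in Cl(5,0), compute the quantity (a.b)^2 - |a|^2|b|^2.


a . b = (-4)*(-1) + (-3)*(-4) + 1*1 + 1*(-3) + (-3)*3
= 4 + 12 + 1 + (-3) + (-9) = 5
|a|^2 = (-4)^2 + (-3)^2 + 1^2 + 1^2 + (-3)^2 = 36
|b|^2 = (-1)^2 + (-4)^2 + 1^2 + (-3)^2 + 3^2 = 36
(a.b)^2 = 5^2 = 25
|a|^2 * |b|^2 = 36 * 36 = 1296
Result = 25 - 1296 = -1271


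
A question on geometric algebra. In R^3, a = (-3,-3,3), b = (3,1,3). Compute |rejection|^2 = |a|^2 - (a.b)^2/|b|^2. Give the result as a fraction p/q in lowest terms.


|a|^2 = (-3)^2 + (-3)^2 + 3^2 = 27
|b|^2 = 3^2 + 1^2 + 3^2 = 19
a . b = (-3)*3 + (-3)*1 + 3*3 = -3
(a.b)^2 = (-3)^2 = 9
|rej|^2 = 27 - 9/19
= (513 - 9)/19
= 504/19
In lowest terms: 504/19


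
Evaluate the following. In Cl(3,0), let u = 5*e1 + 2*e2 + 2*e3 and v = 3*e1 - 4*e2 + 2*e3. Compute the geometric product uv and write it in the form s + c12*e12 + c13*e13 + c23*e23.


In Cl(3,0): e_i^2 = 1, e_ie_j = -e_je_i for i != j.
Scalar part = u . v = 5*3 + 2*(-4) + 2*2
= 15 + (-8) + 4 = 11
e12 coeff = 5*(-4) - 2*3 = -20 - 6 = -26
e13 coeff = 5*2 - 2*3 = 10 - 6 = 4
e23 coeff = 2*2 - 2*(-4) = 4 - (-8) = 12
uv = 11 - 26*e12 + 4*e13 + 12*e23


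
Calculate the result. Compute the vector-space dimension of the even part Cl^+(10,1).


Even subalgebra dimension = 2^(n-1)
n = 10 + 1 = 11
2^(11 - 1) = 2^10 = 1024
Verification: sum of C(11,k) for even k = 1 + 55 + 330 + 462 + 165 + 11 = 1024
Result = 1024


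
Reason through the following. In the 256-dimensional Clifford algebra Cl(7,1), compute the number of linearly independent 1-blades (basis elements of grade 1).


Number of grade-k basis blades in Cl(p,q) with n = p + q is C(n, k).
n = 7 + 1 = 8
C(8, 1) = 8! / (1! * 7!)
= 40320 / (1 * 5040)
= 8


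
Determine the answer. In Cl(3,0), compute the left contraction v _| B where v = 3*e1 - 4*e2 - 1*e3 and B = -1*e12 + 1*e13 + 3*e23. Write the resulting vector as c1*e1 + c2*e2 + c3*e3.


Left contraction v _| B = <vB>_1 (grade-1 part of the geometric product vB).
Using e1_|e12 = e2, e2_|e12 = -e1, e1_|e13 = e3, e3_|e13 = -e1, e2_|e23 = e3, e3_|e23 = -e2:
e1 coeff: -v2*b12 - v3*b13 = -(-4)*(-1) - (-1)*(1) = -3
e2 coeff: v1*b12 - v3*b23 = (3)*(-1) - (-1)*(3) = 0
e3 coeff: v1*b13 + v2*b23 = (3)*(1) + (-4)*(3) = -9
v _| B = -3*e1 + 0*e2 - 9*e3


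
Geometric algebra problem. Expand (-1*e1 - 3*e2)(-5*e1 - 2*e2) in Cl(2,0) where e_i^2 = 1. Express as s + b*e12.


Expand: (-1*e1 - 3*e2)(-5*e1 - 2*e2)
= (-1)*(-5)*e1e1 + (-1)*(-2)*e1e2 + (-3)*(-5)*e2e1 + (-3)*(-2)*e2e2
Using e1^2 = e2^2 = 1, e2e1 = -e1e2:
Scalar part s = (-1)*(-5) + (-3)*(-2) = 5 + 6 = 11
Bivector part b = (-1)*(-2) - (-3)*(-5) = 2 - 15 = -13
uv = 11 - 13*e12


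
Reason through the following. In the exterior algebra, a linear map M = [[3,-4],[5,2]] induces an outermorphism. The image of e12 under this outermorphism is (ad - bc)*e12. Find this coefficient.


The outermorphism of a linear map f sends e1^e2 to f(e1)^f(e2).
f(e1) = 3*e1 + 5*e2
f(e2) = -4*e1 + 2*e2
f(e1) ^ f(e2) = (3*e1 + 5*e2) ^ (-4*e1 + 2*e2)
= 3*2*e12 + 5*(-4)*e21
= (6 - (-20))*e12
= 26*e12
Coefficient = 26


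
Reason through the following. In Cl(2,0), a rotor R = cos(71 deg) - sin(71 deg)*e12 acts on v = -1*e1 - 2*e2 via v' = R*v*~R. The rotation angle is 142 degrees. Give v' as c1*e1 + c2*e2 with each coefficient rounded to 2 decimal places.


Rotor R = cos(71deg) - sin(71deg)*e12
Rotation angle theta = 2 * 71 = 142 degrees
v' = R*v*~R rotates v by theta.
cos(142deg) = -0.7880, sin(142deg) = 0.6157
v'_1 = -1*cos(142deg) - (-2)*sin(142deg)
= -1*(-0.7880) - (-2)*0.6157
= 2.02
v'_2 = -1*sin(142deg) + (-2)*cos(142deg)
= -1*0.6157 + (-2)*(-0.7880)
= 0.96
v' = 2.02*e1 + 0.96*e2


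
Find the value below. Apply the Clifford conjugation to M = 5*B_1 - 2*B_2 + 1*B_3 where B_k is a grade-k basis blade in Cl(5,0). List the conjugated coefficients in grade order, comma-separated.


Clifford conjugate sign for grade k: (-1)^(k(k+1)/2)
Grade 1: (-1)^(1*2/2) = (-1)^1 = -1, coeff 5 -> -5
Grade 2: (-1)^(2*3/2) = (-1)^3 = -1, coeff -2 -> 2
Grade 3: (-1)^(3*4/2) = (-1)^6 = 1, coeff 1 -> 1
Conjugated coefficients: -5, 2, 1


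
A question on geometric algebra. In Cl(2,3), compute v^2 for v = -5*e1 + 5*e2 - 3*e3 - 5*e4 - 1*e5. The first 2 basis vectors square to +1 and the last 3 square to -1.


v^2 = sum of c_i^2 * e_i^2
Positive signature terms (e_i^2 = +1): (-5)^2 + 5^2 = 50
Negative signature terms (e_j^2 = -1): (-3)^2 + (-5)^2 + (-1)^2 = 35
v^2 = 50 - 35 = 15


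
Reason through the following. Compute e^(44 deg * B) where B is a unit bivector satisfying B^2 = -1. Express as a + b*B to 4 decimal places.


For a unit bivector B with B^2 = -1, the exponential series gives
e^(theta*B) = cos(theta) + sin(theta)*B (the GA analogue of Euler's formula).
theta = 44 degrees = 0.767945 rad
cos(44 deg) = 0.7193
sin(44 deg) = 0.6947
exp(theta*B) = 0.7193 + 0.6947*B


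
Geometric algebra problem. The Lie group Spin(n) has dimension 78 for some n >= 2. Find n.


dim Spin(n) = dim so(n) = n(n-1)/2.
Solve n(n-1)/2 = 78, i.e. n^2 - n - 156 = 0.
Discriminant = 1 + 8*78 = 625
n = (1 + sqrt(625))/2 = (1 + 25)/2 = 13


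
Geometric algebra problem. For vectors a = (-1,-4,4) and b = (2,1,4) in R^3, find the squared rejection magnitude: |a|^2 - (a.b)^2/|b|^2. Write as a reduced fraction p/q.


|a|^2 = (-1)^2 + (-4)^2 + 4^2 = 33
|b|^2 = 2^2 + 1^2 + 4^2 = 21
a . b = (-1)*2 + (-4)*1 + 4*4 = 10
(a.b)^2 = 10^2 = 100
|rej|^2 = 33 - 100/21
= (693 - 100)/21
= 593/21
In lowest terms: 593/21


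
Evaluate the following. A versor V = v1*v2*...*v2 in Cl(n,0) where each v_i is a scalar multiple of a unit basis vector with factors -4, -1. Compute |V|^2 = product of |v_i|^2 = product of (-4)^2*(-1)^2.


Each vector v_i has |v_i|^2 = s_i^2
Squared scales: (-4)^2 = 16, (-1)^2 = 1
|V|^2 = 16 * 1
= 16


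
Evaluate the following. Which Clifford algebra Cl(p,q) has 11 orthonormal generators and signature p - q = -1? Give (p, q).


We need p + q = 11 and p - q = -1.
Adding: 2p = 11 + (-1) = 10, so p = 5.
Then q = 11 - 5 = 6.
(p, q) = (5, 6)


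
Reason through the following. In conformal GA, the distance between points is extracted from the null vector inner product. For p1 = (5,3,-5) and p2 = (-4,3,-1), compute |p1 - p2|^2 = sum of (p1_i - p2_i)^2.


p1 - p2 = (9, 0, -4)
|p1 - p2|^2 = 9^2 + 0^2 + (-4)^2
= 81 + 0 + 16
= 97


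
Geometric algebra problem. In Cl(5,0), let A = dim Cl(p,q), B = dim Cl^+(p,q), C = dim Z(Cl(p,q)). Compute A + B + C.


n = 5 + 0 = 5
Total dim = 2^5 = 32
Even subalgebra dim = 2^4 = 16
n is odd, so center dim = 2
Sum = 32 + 16 + 2 = 50


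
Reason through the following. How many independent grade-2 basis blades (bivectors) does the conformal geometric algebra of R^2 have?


The conformal model of R^2 uses Cl(3,1) with m = 2 + 2 = 4 generators.
Number of grade-2 blades = C(m, 2) = C(4, 2)
= 4*3/2 = 6


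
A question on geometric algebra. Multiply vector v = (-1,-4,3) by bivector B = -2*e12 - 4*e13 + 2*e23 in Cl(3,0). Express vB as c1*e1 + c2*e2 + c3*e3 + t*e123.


vB has grade-1 (vector) and grade-3 (trivector) parts: vB = (v _| B) + (v ^ B).
Vector part <vB>_1:
  e1: -v2*b12 - v3*b13 = -(-4)*(-2) - (3)*(-4) = 4
  e2: v1*b12 - v3*b23 = (-1)*(-2) - (3)*(2) = -4
  e3: v1*b13 + v2*b23 = (-1)*(-4) + (-4)*(2) = -4
Trivector part <vB>_3:
  e123: v1*b23 - v2*b13 + v3*b12 = (-1)*(2) - (-4)*(-4) + (3)*(-2) = -24
vB = 4*e1 - 4*e2 - 4*e3 - 24*e123


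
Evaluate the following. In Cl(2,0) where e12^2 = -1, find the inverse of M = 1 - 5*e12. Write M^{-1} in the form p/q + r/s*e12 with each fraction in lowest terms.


M = 1 - 5*e12, where e12^2 = -1.
Since M commutes with its reverse ~M = a - b*e12, M * ~M = a^2 - b^2*e12^2 = a^2 + b^2.
So M^{-1} = ~M / (a^2 + b^2) = (a - b*e12)/(a^2 + b^2).
a^2 + b^2 = 1 + 25 = 26
Scalar part = 1/26 = 1/26
Bivector coeff = 5/26 = 5/26
M^{-1} = 1/26 + 5/26*e12


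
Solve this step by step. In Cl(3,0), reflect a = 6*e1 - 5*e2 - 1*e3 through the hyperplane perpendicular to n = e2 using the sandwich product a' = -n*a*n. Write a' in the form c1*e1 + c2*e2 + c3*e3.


Reflection formula: a' = -n*a*n, with n = e2 (unit vector, n^2 = 1).
For reflection through hyperplane perp to e2:
The component along e2 flips sign, others stay.
a = (6, -5, -1)
a' = (6, 5, -1)
a' = 6*e1 + 5*e2 - 1*e3


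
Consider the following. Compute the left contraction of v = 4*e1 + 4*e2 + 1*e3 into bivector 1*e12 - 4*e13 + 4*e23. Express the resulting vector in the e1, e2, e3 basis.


Left contraction v _| B = <vB>_1 (grade-1 part of the geometric product vB).
Using e1_|e12 = e2, e2_|e12 = -e1, e1_|e13 = e3, e3_|e13 = -e1, e2_|e23 = e3, e3_|e23 = -e2:
e1 coeff: -v2*b12 - v3*b13 = -(4)*(1) - (1)*(-4) = 0
e2 coeff: v1*b12 - v3*b23 = (4)*(1) - (1)*(4) = 0
e3 coeff: v1*b13 + v2*b23 = (4)*(-4) + (4)*(4) = 0
v _| B = 0*e1 + 0*e2 + 0*e3


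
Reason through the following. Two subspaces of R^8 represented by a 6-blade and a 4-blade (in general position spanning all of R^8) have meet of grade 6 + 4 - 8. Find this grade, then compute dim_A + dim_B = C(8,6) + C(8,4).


Meet grade = grade(A) + grade(B) - n
= 6 + 4 - 8 = 2
C(8,6) = 28
C(8,4) = 70
dim_A + dim_B = 28 + 70 = 98


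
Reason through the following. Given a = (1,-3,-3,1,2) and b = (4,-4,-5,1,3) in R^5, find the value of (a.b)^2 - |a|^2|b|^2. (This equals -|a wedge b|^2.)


a . b = 1*4 + (-3)*(-4) + (-3)*(-5) + 1*1 + 2*3
= 4 + 12 + 15 + 1 + 6 = 38
|a|^2 = 1^2 + (-3)^2 + (-3)^2 + 1^2 + 2^2 = 24
|b|^2 = 4^2 + (-4)^2 + (-5)^2 + 1^2 + 3^2 = 67
(a.b)^2 = 38^2 = 1444
|a|^2 * |b|^2 = 24 * 67 = 1608
Result = 1444 - 1608 = -164
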